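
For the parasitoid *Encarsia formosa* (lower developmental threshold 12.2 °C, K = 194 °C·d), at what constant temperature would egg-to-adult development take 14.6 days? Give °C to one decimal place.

Required daily accumulation = 194 / 14.6 = 13.288 DD/day.
T = T_base + 13.288 = 12.2 + 13.288 = 25.488 ≈ 25.5 °C.

25.5 °C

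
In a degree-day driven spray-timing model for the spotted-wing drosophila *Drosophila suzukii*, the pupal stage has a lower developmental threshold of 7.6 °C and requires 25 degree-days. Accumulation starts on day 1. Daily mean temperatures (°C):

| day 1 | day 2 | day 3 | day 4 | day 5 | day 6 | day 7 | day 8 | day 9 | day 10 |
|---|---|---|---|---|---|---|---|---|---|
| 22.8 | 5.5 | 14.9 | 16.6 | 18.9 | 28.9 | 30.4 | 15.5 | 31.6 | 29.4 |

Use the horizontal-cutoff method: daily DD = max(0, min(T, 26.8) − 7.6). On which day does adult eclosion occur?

day 4

Daily DD above 7.6 °C (capped at 19.2): 15.2, 0.0, 7.3, 9.0, 11.3, 19.2, 19.2, 7.9, 19.2, 19.2.
Cumulative: 15.2, 15.2, 22.5, 31.5, 42.8, 62.0, 81.2, 89.1, 108.3, 127.5.
The total first reaches 25 DD on day 4.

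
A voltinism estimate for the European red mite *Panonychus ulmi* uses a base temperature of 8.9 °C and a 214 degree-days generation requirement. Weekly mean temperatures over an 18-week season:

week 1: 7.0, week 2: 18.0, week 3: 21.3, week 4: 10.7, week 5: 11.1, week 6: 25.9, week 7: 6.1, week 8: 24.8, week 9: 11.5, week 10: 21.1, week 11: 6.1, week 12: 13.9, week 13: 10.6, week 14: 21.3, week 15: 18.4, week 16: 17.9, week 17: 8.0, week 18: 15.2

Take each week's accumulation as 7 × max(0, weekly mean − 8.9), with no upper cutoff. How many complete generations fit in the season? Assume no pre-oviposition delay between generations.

Weekly DD (7 × max(0, T̄ − 8.9)): 0.0, 63.7, 86.8, 12.6, 15.4, 119.0, 0.0, 111.3, 18.2, 85.4, 0.0, 35.0, 11.9, 86.8, 66.5, 63.0, 0.0, 44.1.
Season total = 819.7 DD.
Complete generations = ⌊819.7 / 214⌋ = 3.

3 generations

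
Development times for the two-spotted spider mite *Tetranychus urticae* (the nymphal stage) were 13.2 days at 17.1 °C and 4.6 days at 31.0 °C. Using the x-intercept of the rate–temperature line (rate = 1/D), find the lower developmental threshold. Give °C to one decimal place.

9.7 °C

Linear rate model ⇒ the product D·(T − T_b) is constant across temperatures.
13.2·(17.1 − T_b) = 4.6·(31.0 − T_b)
T_b = (13.2·17.1 − 4.6·31.0) / (13.2 − 4.6) = 83.12 / 8.6 = 9.665 °C ≈ 9.7 °C.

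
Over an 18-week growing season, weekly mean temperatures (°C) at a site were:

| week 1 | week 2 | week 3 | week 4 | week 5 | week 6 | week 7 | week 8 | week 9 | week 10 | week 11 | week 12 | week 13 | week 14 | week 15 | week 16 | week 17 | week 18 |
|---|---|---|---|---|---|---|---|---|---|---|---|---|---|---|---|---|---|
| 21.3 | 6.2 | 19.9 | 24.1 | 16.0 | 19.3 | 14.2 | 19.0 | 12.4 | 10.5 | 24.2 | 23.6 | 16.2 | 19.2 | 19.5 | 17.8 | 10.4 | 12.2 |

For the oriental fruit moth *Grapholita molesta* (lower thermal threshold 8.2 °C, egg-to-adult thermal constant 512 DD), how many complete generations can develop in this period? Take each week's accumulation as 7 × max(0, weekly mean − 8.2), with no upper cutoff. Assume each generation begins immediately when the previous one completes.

Weekly DD (7 × max(0, T̄ − 8.2)): 91.7, 0.0, 81.9, 111.3, 54.6, 77.7, 42.0, 75.6, 29.4, 16.1, 112.0, 107.8, 56.0, 77.0, 79.1, 67.2, 15.4, 28.0.
Season total = 1122.8 DD.
Complete generations = ⌊1122.8 / 512⌋ = 2.

2 generations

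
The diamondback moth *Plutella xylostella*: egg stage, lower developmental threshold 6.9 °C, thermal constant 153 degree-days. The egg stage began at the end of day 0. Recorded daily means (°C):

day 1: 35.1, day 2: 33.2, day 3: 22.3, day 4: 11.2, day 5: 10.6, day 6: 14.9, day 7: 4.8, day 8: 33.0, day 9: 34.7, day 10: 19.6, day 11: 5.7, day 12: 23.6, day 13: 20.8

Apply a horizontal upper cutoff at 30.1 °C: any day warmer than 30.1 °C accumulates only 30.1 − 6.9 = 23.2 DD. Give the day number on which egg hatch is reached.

day 12

Daily DD above 6.9 °C (capped at 23.2): 23.2, 23.2, 15.4, 4.3, 3.7, 8.0, 0.0, 23.2, 23.2, 12.7, 0.0, 16.7, 13.9.
Cumulative: 23.2, 46.4, 61.8, 66.1, 69.8, 77.8, 77.8, 101.0, 124.2, 136.9, 136.9, 153.6, 167.5.
The total first reaches 153 DD on day 12.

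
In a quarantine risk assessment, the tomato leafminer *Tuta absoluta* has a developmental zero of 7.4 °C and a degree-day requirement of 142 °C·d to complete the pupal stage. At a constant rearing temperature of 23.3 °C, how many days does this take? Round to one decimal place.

Daily accumulation = 23.3 − 7.4 = 15.9 DD/day.
Duration = 142 / 15.9 = 8.931 ≈ 8.9 days.

8.9 days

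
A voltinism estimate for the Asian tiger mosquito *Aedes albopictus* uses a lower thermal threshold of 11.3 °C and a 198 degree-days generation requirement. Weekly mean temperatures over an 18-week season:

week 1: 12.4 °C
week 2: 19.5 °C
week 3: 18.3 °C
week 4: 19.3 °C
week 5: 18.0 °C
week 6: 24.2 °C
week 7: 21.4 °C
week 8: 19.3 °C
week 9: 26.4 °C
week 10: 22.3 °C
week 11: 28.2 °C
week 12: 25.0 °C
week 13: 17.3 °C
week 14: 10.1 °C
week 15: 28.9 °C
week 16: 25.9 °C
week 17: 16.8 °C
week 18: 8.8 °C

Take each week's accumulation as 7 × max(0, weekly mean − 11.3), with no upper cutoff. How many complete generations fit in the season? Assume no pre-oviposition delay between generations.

5 generations

Weekly DD (7 × max(0, T̄ − 11.3)): 7.7, 57.4, 49.0, 56.0, 46.9, 90.3, 70.7, 56.0, 105.7, 77.0, 118.3, 95.9, 42.0, 0.0, 123.2, 102.2, 38.5, 0.0.
Season total = 1136.8 DD.
Complete generations = ⌊1136.8 / 198⌋ = 5.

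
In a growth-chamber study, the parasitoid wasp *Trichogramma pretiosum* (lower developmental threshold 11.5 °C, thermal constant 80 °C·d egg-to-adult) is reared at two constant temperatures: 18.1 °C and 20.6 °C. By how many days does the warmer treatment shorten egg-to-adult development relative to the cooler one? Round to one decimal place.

3.3 days

At 18.1 °C: 80 / (18.1 − 11.5) = 80 / 6.6 = 12.121 d.
At 20.6 °C: 80 / (20.6 − 11.5) = 80 / 9.1 = 8.791 d.
Difference = |12.121 − 8.791| = 3.330 ≈ 3.3 days.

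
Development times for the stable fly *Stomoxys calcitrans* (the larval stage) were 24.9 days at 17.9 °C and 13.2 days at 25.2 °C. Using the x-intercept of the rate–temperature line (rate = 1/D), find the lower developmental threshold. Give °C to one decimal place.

Linear rate model ⇒ the product D·(T − T_b) is constant across temperatures.
24.9·(17.9 − T_b) = 13.2·(25.2 − T_b)
T_b = (24.9·17.9 − 13.2·25.2) / (24.9 − 13.2) = 113.07 / 11.7 = 9.664 °C ≈ 9.7 °C.

9.7 °C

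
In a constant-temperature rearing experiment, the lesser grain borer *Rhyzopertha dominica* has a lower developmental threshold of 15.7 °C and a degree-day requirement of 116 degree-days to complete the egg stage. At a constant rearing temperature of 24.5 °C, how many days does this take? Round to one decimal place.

Daily accumulation = 24.5 − 15.7 = 8.8 DD/day.
Duration = 116 / 8.8 = 13.182 ≈ 13.2 days.

13.2 days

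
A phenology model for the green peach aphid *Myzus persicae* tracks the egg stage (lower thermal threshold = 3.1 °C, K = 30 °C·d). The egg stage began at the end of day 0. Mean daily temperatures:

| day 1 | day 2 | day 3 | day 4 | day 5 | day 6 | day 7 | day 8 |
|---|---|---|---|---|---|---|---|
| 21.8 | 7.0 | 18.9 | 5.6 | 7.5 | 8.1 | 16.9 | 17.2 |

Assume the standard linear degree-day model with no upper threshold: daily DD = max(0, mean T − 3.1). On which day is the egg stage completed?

day 3

Daily DD above 3.1 °C: 18.7, 3.9, 15.8, 2.5, 4.4, 5.0, 13.8, 14.1.
Cumulative: 18.7, 22.6, 38.4, 40.9, 45.3, 50.3, 64.1, 78.2.
The total first reaches 30 DD on day 3.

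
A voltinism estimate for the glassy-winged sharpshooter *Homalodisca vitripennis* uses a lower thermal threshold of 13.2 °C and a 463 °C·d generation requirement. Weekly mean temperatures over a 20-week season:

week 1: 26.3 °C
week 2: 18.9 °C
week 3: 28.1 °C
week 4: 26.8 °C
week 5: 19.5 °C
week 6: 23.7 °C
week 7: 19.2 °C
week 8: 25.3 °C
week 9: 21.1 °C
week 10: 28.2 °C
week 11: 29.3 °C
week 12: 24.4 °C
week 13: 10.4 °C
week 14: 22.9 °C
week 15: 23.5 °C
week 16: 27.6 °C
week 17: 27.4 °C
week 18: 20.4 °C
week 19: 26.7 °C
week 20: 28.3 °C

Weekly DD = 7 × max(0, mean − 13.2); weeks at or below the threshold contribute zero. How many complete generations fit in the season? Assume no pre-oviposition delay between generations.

Weekly DD (7 × max(0, T̄ − 13.2)): 91.7, 39.9, 104.3, 95.2, 44.1, 73.5, 42.0, 84.7, 55.3, 105.0, 112.7, 78.4, 0.0, 67.9, 72.1, 100.8, 99.4, 50.4, 94.5, 105.7.
Season total = 1517.6 DD.
Complete generations = ⌊1517.6 / 463⌋ = 3.

3 generations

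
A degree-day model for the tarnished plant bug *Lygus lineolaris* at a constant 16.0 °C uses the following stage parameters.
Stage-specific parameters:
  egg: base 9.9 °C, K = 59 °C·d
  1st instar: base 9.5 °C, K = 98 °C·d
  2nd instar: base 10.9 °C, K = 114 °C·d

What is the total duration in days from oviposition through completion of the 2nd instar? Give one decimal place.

egg: 59 / (16.0 − 9.9) = 59 / 6.1 = 9.672 d.
1st instar: 98 / (16.0 − 9.5) = 98 / 6.5 = 15.077 d.
2nd instar: 114 / (16.0 − 10.9) = 114 / 5.1 = 22.353 d.
Sum = 47.102 ≈ 47.1 days.

47.1 days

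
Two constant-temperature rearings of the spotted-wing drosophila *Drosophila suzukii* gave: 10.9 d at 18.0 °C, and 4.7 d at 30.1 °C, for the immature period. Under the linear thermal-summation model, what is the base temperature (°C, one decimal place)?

Linear rate model ⇒ the product D·(T − T_b) is constant across temperatures.
10.9·(18.0 − T_b) = 4.7·(30.1 − T_b)
T_b = (10.9·18.0 − 4.7·30.1) / (10.9 − 4.7) = 54.73 / 6.2 = 8.827 °C ≈ 8.8 °C.

8.8 °C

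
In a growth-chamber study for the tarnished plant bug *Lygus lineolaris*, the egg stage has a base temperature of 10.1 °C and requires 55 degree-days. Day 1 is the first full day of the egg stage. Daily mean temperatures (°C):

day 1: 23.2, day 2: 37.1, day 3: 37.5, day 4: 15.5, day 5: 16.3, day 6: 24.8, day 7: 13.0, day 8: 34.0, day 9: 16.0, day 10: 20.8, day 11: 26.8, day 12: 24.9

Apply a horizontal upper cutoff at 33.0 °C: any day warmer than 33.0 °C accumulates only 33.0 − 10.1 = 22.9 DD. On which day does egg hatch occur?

Daily DD above 10.1 °C (capped at 22.9): 13.1, 22.9, 22.9, 5.4, 6.2, 14.7, 2.9, 22.9, 5.9, 10.7, 16.7, 14.8.
Cumulative: 13.1, 36.0, 58.9, 64.3, 70.5, 85.2, 88.1, 111.0, 116.9, 127.6, 144.3, 159.1.
The total first reaches 55 DD on day 3.

day 3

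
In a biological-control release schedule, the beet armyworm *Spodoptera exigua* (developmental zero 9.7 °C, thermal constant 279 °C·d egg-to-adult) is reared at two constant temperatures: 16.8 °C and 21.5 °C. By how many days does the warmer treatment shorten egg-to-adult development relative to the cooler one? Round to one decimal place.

15.7 days

At 16.8 °C: 279 / (16.8 − 9.7) = 279 / 7.1 = 39.296 d.
At 21.5 °C: 279 / (21.5 − 9.7) = 279 / 11.8 = 23.644 d.
Difference = |39.296 − 23.644| = 15.652 ≈ 15.7 days.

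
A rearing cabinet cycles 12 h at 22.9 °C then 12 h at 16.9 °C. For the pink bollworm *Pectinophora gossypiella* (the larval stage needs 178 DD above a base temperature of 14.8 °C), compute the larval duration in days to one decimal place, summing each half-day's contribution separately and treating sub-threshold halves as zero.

Day half: max(0, 22.9 − 14.8) × 0.5 = 8.1 × 0.5 = 4.05 DD.
Night half: max(0, 16.9 − 14.8) × 0.5 = 2.1 × 0.5 = 1.05 DD.
Per 24 h: 5.10 DD/day.
Duration = 178 / 5.10 = 34.902 ≈ 34.9 days.

34.9 days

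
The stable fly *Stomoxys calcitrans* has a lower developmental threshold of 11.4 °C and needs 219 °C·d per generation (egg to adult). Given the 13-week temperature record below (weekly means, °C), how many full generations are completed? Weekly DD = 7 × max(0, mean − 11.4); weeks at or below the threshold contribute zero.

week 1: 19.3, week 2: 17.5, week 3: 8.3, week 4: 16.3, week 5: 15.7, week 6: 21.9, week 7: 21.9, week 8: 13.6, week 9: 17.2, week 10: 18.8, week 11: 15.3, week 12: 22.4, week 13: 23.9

Weekly DD (7 × max(0, T̄ − 11.4)): 55.3, 42.7, 0.0, 34.3, 30.1, 73.5, 73.5, 15.4, 40.6, 51.8, 27.3, 77.0, 87.5.
Season total = 609.0 DD.
Complete generations = ⌊609.0 / 219⌋ = 2.

2 generations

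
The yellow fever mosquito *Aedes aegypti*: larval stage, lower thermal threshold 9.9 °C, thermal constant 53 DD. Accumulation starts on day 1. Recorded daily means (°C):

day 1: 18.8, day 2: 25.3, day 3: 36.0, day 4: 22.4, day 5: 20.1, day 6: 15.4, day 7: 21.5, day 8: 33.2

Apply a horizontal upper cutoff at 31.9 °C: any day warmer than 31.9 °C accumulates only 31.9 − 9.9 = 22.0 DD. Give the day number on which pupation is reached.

day 4

Daily DD above 9.9 °C (capped at 22.0): 8.9, 15.4, 22.0, 12.5, 10.2, 5.5, 11.6, 22.0.
Cumulative: 8.9, 24.3, 46.3, 58.8, 69.0, 74.5, 86.1, 108.1.
The total first reaches 53 DD on day 4.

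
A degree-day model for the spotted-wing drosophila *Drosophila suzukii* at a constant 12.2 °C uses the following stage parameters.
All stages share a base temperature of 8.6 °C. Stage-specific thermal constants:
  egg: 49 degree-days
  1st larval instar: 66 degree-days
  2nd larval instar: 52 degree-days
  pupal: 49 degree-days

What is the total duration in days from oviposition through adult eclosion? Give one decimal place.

60.0 days

Daily accumulation at 12.2 °C = 12.2 − 8.6 = 3.6 DD/day.
Total K = 49 + 66 + 52 + 49 = 216 DD.
Total duration = 216 / 3.6 = 60.000 ≈ 60.0 days.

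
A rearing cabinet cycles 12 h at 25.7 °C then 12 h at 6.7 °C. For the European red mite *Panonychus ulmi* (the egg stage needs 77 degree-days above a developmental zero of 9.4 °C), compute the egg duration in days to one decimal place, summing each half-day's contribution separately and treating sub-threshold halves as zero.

Day half: max(0, 25.7 − 9.4) × 0.5 = 16.3 × 0.5 = 8.15 DD.
Night half: max(0, 6.7 − 9.4) × 0.5 = 0.0 × 0.5 = 0.00 DD.
Per 24 h: 8.15 DD/day.
Duration = 77 / 8.15 = 9.448 ≈ 9.4 days.

9.4 days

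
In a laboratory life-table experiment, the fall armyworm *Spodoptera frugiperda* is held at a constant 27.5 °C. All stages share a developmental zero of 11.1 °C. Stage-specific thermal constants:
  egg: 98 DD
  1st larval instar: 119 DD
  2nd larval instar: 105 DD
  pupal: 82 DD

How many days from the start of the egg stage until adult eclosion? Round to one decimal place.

24.6 days

Daily accumulation at 27.5 °C = 27.5 − 11.1 = 16.4 DD/day.
Total K = 98 + 119 + 105 + 82 = 404 DD.
Total duration = 404 / 16.4 = 24.634 ≈ 24.6 days.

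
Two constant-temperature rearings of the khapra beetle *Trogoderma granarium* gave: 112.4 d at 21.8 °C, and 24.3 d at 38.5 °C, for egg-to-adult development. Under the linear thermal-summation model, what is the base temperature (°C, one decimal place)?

17.2 °C

Equal thermal constants: D₁(T₁ − T_b) = D₂(T₂ − T_b).
112.4·(21.8 − T_b) = 24.3·(38.5 − T_b)
T_b = (112.4·21.8 − 24.3·38.5) / (112.4 − 24.3) = 1514.77 / 88.1 = 17.194 °C ≈ 17.2 °C.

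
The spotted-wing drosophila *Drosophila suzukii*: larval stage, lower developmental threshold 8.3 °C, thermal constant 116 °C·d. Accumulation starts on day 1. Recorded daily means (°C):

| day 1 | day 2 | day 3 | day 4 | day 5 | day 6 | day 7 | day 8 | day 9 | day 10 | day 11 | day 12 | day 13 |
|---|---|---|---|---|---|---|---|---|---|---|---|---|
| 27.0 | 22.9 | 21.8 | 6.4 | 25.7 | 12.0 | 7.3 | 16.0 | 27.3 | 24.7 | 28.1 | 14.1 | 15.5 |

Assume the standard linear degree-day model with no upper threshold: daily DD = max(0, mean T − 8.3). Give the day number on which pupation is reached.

Daily DD above 8.3 °C: 18.7, 14.6, 13.5, 0.0, 17.4, 3.7, 0.0, 7.7, 19.0, 16.4, 19.8, 5.8, 7.2.
Cumulative: 18.7, 33.3, 46.8, 46.8, 64.2, 67.9, 67.9, 75.6, 94.6, 111.0, 130.8, 136.6, 143.8.
The total first reaches 116 DD on day 11.

day 11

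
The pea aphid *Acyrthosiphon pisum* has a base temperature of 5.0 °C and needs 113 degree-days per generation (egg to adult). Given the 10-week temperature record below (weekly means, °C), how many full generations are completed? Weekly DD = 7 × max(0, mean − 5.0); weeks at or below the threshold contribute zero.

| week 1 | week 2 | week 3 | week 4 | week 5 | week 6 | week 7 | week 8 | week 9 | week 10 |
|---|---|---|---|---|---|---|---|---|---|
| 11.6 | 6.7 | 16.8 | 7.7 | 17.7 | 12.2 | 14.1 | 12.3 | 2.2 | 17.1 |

Weekly DD (7 × max(0, T̄ − 5.0)): 46.2, 11.9, 82.6, 18.9, 88.9, 50.4, 63.7, 51.1, 0.0, 84.7.
Season total = 498.4 DD.
Complete generations = ⌊498.4 / 113⌋ = 4.

4 generations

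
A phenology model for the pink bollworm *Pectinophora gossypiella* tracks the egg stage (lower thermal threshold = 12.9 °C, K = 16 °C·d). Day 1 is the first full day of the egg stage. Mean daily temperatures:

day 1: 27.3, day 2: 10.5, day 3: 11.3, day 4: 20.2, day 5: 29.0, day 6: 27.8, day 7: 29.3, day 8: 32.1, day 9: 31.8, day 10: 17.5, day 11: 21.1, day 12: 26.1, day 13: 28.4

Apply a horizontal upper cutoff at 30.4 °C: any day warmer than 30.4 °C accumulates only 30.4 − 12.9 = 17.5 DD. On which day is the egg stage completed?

Daily DD above 12.9 °C (capped at 17.5): 14.4, 0.0, 0.0, 7.3, 16.1, 14.9, 16.4, 17.5, 17.5, 4.6, 8.2, 13.2, 15.5.
Cumulative: 14.4, 14.4, 14.4, 21.7, 37.8, 52.7, 69.1, 86.6, 104.1, 108.7, 116.9, 130.1, 145.6.
The total first reaches 16 DD on day 4.

day 4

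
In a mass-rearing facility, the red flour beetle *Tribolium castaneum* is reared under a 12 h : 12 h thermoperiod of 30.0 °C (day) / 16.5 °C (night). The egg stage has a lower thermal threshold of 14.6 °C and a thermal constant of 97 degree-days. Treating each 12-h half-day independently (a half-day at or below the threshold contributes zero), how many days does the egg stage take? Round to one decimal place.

Day half: max(0, 30.0 − 14.6) × 0.5 = 15.4 × 0.5 = 7.70 DD.
Night half: max(0, 16.5 − 14.6) × 0.5 = 1.9 × 0.5 = 0.95 DD.
Per 24 h: 8.65 DD/day.
Duration = 97 / 8.65 = 11.214 ≈ 11.2 days.

11.2 days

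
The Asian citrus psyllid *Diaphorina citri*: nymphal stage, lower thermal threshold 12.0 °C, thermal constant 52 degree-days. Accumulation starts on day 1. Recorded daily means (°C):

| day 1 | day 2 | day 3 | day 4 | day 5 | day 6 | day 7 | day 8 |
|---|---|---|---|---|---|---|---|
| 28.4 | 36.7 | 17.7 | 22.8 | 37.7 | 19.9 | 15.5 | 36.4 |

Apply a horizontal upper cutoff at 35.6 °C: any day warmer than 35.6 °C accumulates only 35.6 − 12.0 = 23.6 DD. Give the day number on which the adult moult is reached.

day 4

Daily DD above 12.0 °C (capped at 23.6): 16.4, 23.6, 5.7, 10.8, 23.6, 7.9, 3.5, 23.6.
Cumulative: 16.4, 40.0, 45.7, 56.5, 80.1, 88.0, 91.5, 115.1.
The total first reaches 52 DD on day 4.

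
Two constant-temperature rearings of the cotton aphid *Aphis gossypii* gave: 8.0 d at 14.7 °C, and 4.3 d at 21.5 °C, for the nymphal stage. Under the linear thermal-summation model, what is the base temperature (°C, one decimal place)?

6.8 °C

Under the model K = D·(T − T_b), so D₁·(T₁ − T_b) = D₂·(T₂ − T_b).
8.0·(14.7 − T_b) = 4.3·(21.5 − T_b)
T_b = (8.0·14.7 − 4.3·21.5) / (8.0 − 4.3) = 25.15 / 3.7 = 6.797 °C ≈ 6.8 °C.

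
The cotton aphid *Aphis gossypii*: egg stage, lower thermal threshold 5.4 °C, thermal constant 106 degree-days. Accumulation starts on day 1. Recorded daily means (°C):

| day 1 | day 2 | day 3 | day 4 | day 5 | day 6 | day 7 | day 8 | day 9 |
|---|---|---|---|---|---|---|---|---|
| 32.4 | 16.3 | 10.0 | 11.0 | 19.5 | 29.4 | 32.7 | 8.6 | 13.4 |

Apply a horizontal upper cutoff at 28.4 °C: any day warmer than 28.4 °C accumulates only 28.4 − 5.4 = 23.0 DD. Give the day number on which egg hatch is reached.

Daily DD above 5.4 °C (capped at 23.0): 23.0, 10.9, 4.6, 5.6, 14.1, 23.0, 23.0, 3.2, 8.0.
Cumulative: 23.0, 33.9, 38.5, 44.1, 58.2, 81.2, 104.2, 107.4, 115.4.
The total first reaches 106 DD on day 8.

day 8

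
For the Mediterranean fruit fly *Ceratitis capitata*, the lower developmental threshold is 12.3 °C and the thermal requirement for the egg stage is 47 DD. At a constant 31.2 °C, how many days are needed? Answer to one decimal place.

2.5 days

Daily accumulation = 31.2 − 12.3 = 18.9 DD/day.
Duration = 47 / 18.9 = 2.487 ≈ 2.5 days.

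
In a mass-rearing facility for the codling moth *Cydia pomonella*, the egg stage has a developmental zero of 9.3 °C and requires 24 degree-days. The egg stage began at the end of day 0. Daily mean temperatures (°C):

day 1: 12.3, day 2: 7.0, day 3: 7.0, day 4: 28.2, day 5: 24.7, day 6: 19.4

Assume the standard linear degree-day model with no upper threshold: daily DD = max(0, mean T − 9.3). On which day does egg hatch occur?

Daily DD above 9.3 °C: 3.0, 0.0, 0.0, 18.9, 15.4, 10.1.
Cumulative: 3.0, 3.0, 3.0, 21.9, 37.3, 47.4.
The total first reaches 24 DD on day 5.

day 5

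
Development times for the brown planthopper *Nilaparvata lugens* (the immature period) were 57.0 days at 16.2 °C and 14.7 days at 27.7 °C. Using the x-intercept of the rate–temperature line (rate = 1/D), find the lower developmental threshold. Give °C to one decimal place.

12.2 °C

Under the model K = D·(T − T_b), so D₁·(T₁ − T_b) = D₂·(T₂ − T_b).
57.0·(16.2 − T_b) = 14.7·(27.7 − T_b)
T_b = (57.0·16.2 − 14.7·27.7) / (57.0 − 14.7) = 516.21 / 42.3 = 12.204 °C ≈ 12.2 °C.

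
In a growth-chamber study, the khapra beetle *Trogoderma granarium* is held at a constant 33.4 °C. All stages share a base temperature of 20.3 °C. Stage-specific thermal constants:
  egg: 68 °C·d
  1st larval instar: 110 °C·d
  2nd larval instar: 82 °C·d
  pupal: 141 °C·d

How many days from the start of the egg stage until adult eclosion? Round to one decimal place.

Daily accumulation at 33.4 °C = 33.4 − 20.3 = 13.1 DD/day.
Total K = 68 + 110 + 82 + 141 = 401 DD.
Total duration = 401 / 13.1 = 30.611 ≈ 30.6 days.

30.6 days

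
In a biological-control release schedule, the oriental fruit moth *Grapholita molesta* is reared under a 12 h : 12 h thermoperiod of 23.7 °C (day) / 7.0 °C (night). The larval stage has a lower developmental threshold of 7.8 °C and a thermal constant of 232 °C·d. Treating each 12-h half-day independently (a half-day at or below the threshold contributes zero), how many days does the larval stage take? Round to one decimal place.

29.2 days

Day half: max(0, 23.7 − 7.8) × 0.5 = 15.9 × 0.5 = 7.95 DD.
Night half: max(0, 7.0 − 7.8) × 0.5 = 0.0 × 0.5 = 0.00 DD.
Per 24 h: 7.95 DD/day.
Duration = 232 / 7.95 = 29.182 ≈ 29.2 days.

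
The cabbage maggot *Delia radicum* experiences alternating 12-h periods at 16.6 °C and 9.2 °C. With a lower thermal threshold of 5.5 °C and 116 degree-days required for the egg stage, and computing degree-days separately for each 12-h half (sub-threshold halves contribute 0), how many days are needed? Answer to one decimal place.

15.7 days

Day half: max(0, 16.6 − 5.5) × 0.5 = 11.1 × 0.5 = 5.55 DD.
Night half: max(0, 9.2 − 5.5) × 0.5 = 3.7 × 0.5 = 1.85 DD.
Per 24 h: 7.40 DD/day.
Duration = 116 / 7.40 = 15.676 ≈ 15.7 days.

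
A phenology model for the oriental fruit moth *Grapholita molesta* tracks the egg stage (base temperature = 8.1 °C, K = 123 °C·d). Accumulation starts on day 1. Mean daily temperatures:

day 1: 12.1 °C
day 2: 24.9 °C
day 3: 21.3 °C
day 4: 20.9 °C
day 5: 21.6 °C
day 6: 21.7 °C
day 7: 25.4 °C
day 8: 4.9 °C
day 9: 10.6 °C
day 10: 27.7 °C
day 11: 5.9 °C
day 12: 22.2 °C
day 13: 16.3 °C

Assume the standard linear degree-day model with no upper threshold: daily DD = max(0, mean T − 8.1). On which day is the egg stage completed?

Daily DD above 8.1 °C: 4.0, 16.8, 13.2, 12.8, 13.5, 13.6, 17.3, 0.0, 2.5, 19.6, 0.0, 14.1, 8.2.
Cumulative: 4.0, 20.8, 34.0, 46.8, 60.3, 73.9, 91.2, 91.2, 93.7, 113.3, 113.3, 127.4, 135.6.
The total first reaches 123 DD on day 12.

day 12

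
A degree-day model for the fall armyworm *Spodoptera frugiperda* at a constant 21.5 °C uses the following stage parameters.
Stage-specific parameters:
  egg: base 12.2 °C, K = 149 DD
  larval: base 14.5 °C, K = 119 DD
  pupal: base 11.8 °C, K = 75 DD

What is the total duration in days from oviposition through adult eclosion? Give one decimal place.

40.8 days

egg: 149 / (21.5 − 12.2) = 149 / 9.3 = 16.022 d.
larval: 119 / (21.5 − 14.5) = 119 / 7.0 = 17.000 d.
pupal: 75 / (21.5 − 11.8) = 75 / 9.7 = 7.732 d.
Sum = 40.753 ≈ 40.8 days.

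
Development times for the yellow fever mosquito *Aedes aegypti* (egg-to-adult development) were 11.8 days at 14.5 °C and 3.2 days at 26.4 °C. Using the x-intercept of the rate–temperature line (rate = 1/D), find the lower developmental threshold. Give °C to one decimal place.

10.1 °C

Linear rate model ⇒ the product D·(T − T_b) is constant across temperatures.
11.8·(14.5 − T_b) = 3.2·(26.4 − T_b)
T_b = (11.8·14.5 − 3.2·26.4) / (11.8 − 3.2) = 86.62 / 8.6 = 10.072 °C ≈ 10.1 °C.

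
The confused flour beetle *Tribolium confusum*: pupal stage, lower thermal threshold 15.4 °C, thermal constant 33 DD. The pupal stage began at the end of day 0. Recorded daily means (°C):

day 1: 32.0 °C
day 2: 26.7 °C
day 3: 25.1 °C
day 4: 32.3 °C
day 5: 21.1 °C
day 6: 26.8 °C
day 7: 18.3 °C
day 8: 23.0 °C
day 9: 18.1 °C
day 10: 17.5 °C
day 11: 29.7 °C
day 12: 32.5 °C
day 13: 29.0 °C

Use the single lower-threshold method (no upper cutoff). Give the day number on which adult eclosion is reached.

Daily DD above 15.4 °C: 16.6, 11.3, 9.7, 16.9, 5.7, 11.4, 2.9, 7.6, 2.7, 2.1, 14.3, 17.1, 13.6.
Cumulative: 16.6, 27.9, 37.6, 54.5, 60.2, 71.6, 74.5, 82.1, 84.8, 86.9, 101.2, 118.3, 131.9.
The total first reaches 33 DD on day 3.

day 3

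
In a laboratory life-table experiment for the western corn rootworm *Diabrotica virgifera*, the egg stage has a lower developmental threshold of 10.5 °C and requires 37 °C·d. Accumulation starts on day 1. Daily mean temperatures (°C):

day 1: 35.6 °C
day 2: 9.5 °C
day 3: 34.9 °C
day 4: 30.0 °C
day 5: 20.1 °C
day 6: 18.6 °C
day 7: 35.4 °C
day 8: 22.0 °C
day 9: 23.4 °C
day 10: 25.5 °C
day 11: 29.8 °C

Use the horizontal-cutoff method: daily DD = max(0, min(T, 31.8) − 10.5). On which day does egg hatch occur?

day 3

Daily DD above 10.5 °C (capped at 21.3): 21.3, 0.0, 21.3, 19.5, 9.6, 8.1, 21.3, 11.5, 12.9, 15.0, 19.3.
Cumulative: 21.3, 21.3, 42.6, 62.1, 71.7, 79.8, 101.1, 112.6, 125.5, 140.5, 159.8.
The total first reaches 37 DD on day 3.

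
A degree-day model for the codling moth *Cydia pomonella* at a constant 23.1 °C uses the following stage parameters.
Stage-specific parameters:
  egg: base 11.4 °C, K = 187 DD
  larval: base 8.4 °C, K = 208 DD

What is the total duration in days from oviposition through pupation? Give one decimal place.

30.1 days

egg: 187 / (23.1 − 11.4) = 187 / 11.7 = 15.983 d.
larval: 208 / (23.1 − 8.4) = 208 / 14.7 = 14.150 d.
Sum = 30.133 ≈ 30.1 days.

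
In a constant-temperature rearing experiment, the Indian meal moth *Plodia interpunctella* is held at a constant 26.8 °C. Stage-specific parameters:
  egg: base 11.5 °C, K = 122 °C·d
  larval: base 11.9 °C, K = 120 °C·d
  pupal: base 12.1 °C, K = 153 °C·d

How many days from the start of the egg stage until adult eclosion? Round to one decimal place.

egg: 122 / (26.8 − 11.5) = 122 / 15.3 = 7.974 d.
larval: 120 / (26.8 − 11.9) = 120 / 14.9 = 8.054 d.
pupal: 153 / (26.8 − 12.1) = 153 / 14.7 = 10.408 d.
Sum = 26.436 ≈ 26.4 days.

26.4 days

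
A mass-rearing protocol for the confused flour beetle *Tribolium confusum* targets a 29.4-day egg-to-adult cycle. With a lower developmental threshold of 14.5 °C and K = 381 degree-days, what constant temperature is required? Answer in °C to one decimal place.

Required daily accumulation = 381 / 29.4 = 12.959 DD/day.
T = T_base + 12.959 = 14.5 + 12.959 = 27.459 ≈ 27.5 °C.

27.5 °C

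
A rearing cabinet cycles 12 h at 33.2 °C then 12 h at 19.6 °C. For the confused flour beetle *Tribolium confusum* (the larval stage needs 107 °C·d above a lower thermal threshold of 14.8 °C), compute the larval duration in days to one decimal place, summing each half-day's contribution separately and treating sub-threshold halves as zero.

Day half: max(0, 33.2 − 14.8) × 0.5 = 18.4 × 0.5 = 9.20 DD.
Night half: max(0, 19.6 − 14.8) × 0.5 = 4.8 × 0.5 = 2.40 DD.
Per 24 h: 11.60 DD/day.
Duration = 107 / 11.60 = 9.224 ≈ 9.2 days.

9.2 days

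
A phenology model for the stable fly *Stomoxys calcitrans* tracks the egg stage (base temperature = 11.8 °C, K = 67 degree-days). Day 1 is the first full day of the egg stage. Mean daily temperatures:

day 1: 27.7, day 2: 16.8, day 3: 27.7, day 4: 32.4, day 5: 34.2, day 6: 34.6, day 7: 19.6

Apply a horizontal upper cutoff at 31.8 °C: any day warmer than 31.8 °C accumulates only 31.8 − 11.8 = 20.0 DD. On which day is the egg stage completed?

Daily DD above 11.8 °C (capped at 20.0): 15.9, 5.0, 15.9, 20.0, 20.0, 20.0, 7.8.
Cumulative: 15.9, 20.9, 36.8, 56.8, 76.8, 96.8, 104.6.
The total first reaches 67 DD on day 5.

day 5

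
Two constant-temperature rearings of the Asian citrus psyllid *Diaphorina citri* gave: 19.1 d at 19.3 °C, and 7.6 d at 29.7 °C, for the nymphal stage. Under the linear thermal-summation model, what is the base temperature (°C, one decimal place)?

Under the model K = D·(T − T_b), so D₁·(T₁ − T_b) = D₂·(T₂ − T_b).
19.1·(19.3 − T_b) = 7.6·(29.7 − T_b)
T_b = (19.1·19.3 − 7.6·29.7) / (19.1 − 7.6) = 142.91 / 11.5 = 12.427 °C ≈ 12.4 °C.

12.4 °C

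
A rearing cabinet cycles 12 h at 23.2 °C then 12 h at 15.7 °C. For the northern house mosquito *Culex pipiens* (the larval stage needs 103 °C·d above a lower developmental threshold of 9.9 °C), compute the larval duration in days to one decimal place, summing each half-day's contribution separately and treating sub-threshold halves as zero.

10.8 days

Day half: max(0, 23.2 − 9.9) × 0.5 = 13.3 × 0.5 = 6.65 DD.
Night half: max(0, 15.7 − 9.9) × 0.5 = 5.8 × 0.5 = 2.90 DD.
Per 24 h: 9.55 DD/day.
Duration = 103 / 9.55 = 10.785 ≈ 10.8 days.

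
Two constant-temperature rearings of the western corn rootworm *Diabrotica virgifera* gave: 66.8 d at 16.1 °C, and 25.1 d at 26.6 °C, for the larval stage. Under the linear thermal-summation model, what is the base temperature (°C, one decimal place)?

Under the model K = D·(T − T_b), so D₁·(T₁ − T_b) = D₂·(T₂ − T_b).
66.8·(16.1 − T_b) = 25.1·(26.6 − T_b)
T_b = (66.8·16.1 − 25.1·26.6) / (66.8 − 25.1) = 407.82 / 41.7 = 9.780 °C ≈ 9.8 °C.

9.8 °C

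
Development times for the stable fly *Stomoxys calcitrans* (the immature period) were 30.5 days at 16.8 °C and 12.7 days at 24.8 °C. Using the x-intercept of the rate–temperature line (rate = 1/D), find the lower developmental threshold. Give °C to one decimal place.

11.1 °C

Linear rate model ⇒ the product D·(T − T_b) is constant across temperatures.
30.5·(16.8 − T_b) = 12.7·(24.8 − T_b)
T_b = (30.5·16.8 − 12.7·24.8) / (30.5 − 12.7) = 197.44 / 17.8 = 11.092 °C ≈ 11.1 °C.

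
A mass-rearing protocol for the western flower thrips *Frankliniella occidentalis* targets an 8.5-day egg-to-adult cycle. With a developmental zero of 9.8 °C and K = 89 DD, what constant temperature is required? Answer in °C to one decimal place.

20.3 °C

Required daily accumulation = 89 / 8.5 = 10.471 DD/day.
T = T_base + 10.471 = 9.8 + 10.471 = 20.271 ≈ 20.3 °C.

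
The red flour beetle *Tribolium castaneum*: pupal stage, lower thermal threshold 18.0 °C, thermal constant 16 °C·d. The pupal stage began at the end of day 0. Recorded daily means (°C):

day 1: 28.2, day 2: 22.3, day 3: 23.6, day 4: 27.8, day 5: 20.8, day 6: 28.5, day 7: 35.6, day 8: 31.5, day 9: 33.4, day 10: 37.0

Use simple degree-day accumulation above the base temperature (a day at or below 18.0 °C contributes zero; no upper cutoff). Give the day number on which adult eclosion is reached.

Daily DD above 18.0 °C: 10.2, 4.3, 5.6, 9.8, 2.8, 10.5, 17.6, 13.5, 15.4, 19.0.
Cumulative: 10.2, 14.5, 20.1, 29.9, 32.7, 43.2, 60.8, 74.3, 89.7, 108.7.
The total first reaches 16 DD on day 3.

day 3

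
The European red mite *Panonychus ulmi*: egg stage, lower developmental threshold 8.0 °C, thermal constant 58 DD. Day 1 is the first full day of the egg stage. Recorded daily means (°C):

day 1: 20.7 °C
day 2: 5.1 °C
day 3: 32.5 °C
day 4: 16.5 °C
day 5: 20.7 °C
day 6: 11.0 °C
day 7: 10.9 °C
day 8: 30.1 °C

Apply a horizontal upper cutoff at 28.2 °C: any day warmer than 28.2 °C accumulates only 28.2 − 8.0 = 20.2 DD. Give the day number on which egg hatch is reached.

day 7

Daily DD above 8.0 °C (capped at 20.2): 12.7, 0.0, 20.2, 8.5, 12.7, 3.0, 2.9, 20.2.
Cumulative: 12.7, 12.7, 32.9, 41.4, 54.1, 57.1, 60.0, 80.2.
The total first reaches 58 DD on day 7.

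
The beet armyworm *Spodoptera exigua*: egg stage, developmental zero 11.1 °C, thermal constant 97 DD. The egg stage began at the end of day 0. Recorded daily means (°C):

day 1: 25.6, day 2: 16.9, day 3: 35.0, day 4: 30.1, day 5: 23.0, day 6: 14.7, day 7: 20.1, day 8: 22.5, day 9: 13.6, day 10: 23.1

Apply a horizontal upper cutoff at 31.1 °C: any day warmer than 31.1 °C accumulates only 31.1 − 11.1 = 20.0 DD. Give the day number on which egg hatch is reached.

day 9

Daily DD above 11.1 °C (capped at 20.0): 14.5, 5.8, 20.0, 19.0, 11.9, 3.6, 9.0, 11.4, 2.5, 12.0.
Cumulative: 14.5, 20.3, 40.3, 59.3, 71.2, 74.8, 83.8, 95.2, 97.7, 109.7.
The total first reaches 97 DD on day 9.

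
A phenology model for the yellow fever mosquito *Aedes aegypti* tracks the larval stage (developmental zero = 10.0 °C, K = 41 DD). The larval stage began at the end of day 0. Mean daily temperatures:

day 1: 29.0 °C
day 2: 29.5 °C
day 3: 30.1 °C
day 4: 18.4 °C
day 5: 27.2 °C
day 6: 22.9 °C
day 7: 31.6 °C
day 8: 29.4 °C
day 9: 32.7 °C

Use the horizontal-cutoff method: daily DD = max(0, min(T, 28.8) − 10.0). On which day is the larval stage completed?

Daily DD above 10.0 °C (capped at 18.8): 18.8, 18.8, 18.8, 8.4, 17.2, 12.9, 18.8, 18.8, 18.8.
Cumulative: 18.8, 37.6, 56.4, 64.8, 82.0, 94.9, 113.7, 132.5, 151.3.
The total first reaches 41 DD on day 3.

day 3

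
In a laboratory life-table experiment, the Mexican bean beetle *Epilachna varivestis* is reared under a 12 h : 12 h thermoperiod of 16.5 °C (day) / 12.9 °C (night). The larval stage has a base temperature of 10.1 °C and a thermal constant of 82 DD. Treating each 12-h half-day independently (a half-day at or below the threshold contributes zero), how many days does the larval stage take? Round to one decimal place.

Day half: max(0, 16.5 − 10.1) × 0.5 = 6.4 × 0.5 = 3.20 DD.
Night half: max(0, 12.9 − 10.1) × 0.5 = 2.8 × 0.5 = 1.40 DD.
Per 24 h: 4.60 DD/day.
Duration = 82 / 4.60 = 17.826 ≈ 17.8 days.

17.8 days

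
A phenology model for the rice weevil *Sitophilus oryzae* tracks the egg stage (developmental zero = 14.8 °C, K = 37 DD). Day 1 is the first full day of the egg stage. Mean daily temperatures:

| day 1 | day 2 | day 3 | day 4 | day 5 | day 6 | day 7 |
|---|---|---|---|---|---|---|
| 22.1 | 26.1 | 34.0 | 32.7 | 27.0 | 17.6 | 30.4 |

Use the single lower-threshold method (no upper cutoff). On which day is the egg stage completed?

day 3

Daily DD above 14.8 °C: 7.3, 11.3, 19.2, 17.9, 12.2, 2.8, 15.6.
Cumulative: 7.3, 18.6, 37.8, 55.7, 67.9, 70.7, 86.3.
The total first reaches 37 DD on day 3.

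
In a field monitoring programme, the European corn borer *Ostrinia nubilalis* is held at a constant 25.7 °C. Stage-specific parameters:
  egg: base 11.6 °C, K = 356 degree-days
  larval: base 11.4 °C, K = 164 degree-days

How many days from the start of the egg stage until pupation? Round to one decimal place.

36.7 days

egg: 356 / (25.7 − 11.6) = 356 / 14.1 = 25.248 d.
larval: 164 / (25.7 − 11.4) = 164 / 14.3 = 11.469 d.
Sum = 36.717 ≈ 36.7 days.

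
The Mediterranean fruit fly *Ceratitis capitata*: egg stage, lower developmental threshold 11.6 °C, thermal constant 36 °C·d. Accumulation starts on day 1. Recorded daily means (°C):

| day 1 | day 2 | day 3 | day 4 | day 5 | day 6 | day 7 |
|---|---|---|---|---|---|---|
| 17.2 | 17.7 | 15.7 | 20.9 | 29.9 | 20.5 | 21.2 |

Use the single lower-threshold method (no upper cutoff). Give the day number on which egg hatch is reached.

Daily DD above 11.6 °C: 5.6, 6.1, 4.1, 9.3, 18.3, 8.9, 9.6.
Cumulative: 5.6, 11.7, 15.8, 25.1, 43.4, 52.3, 61.9.
The total first reaches 36 DD on day 5.

day 5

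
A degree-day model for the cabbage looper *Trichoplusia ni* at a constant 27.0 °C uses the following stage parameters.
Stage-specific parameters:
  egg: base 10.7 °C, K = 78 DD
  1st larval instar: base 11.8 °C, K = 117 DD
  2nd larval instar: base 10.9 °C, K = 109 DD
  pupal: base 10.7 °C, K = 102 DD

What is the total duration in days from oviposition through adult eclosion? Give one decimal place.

25.5 days

egg: 78 / (27.0 − 10.7) = 78 / 16.3 = 4.785 d.
1st larval instar: 117 / (27.0 − 11.8) = 117 / 15.2 = 7.697 d.
2nd larval instar: 109 / (27.0 − 10.9) = 109 / 16.1 = 6.770 d.
pupal: 102 / (27.0 − 10.7) = 102 / 16.3 = 6.258 d.
Sum = 25.510 ≈ 25.5 days.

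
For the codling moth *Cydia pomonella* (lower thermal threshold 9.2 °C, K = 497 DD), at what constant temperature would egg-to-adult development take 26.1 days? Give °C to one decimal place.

Required daily accumulation = 497 / 26.1 = 19.042 DD/day.
T = T_base + 19.042 = 9.2 + 19.042 = 28.242 ≈ 28.2 °C.

28.2 °C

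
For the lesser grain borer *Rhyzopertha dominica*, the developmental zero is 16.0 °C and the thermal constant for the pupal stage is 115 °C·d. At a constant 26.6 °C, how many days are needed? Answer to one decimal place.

Daily accumulation = 26.6 − 16.0 = 10.6 DD/day.
Duration = 115 / 10.6 = 10.849 ≈ 10.8 days.

10.8 days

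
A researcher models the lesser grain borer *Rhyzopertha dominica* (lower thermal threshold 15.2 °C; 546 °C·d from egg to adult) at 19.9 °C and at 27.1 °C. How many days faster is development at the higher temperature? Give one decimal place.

70.3 days

At 19.9 °C: 546 / (19.9 − 15.2) = 546 / 4.7 = 116.170 d.
At 27.1 °C: 546 / (27.1 − 15.2) = 546 / 11.9 = 45.882 d.
Difference = |116.170 − 45.882| = 70.288 ≈ 70.3 days.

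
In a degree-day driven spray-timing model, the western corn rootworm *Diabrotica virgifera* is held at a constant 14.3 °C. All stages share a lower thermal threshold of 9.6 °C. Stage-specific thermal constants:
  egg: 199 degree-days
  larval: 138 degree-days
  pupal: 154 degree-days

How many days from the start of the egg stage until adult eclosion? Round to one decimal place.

Daily accumulation at 14.3 °C = 14.3 − 9.6 = 4.7 DD/day.
Total K = 199 + 138 + 154 = 491 DD.
Total duration = 491 / 4.7 = 104.468 ≈ 104.5 days.

104.5 days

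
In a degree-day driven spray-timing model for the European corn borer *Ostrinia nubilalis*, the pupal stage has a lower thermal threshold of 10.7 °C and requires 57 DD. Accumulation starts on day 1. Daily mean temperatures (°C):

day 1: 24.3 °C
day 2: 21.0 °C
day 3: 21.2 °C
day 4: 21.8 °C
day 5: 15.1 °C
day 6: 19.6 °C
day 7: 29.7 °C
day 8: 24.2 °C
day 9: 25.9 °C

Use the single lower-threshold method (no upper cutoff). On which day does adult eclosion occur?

Daily DD above 10.7 °C: 13.6, 10.3, 10.5, 11.1, 4.4, 8.9, 19.0, 13.5, 15.2.
Cumulative: 13.6, 23.9, 34.4, 45.5, 49.9, 58.8, 77.8, 91.3, 106.5.
The total first reaches 57 DD on day 6.

day 6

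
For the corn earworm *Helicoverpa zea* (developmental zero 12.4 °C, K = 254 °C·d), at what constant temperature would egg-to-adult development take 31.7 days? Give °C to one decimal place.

20.4 °C

Required daily accumulation = 254 / 31.7 = 8.013 DD/day.
T = T_base + 8.013 = 12.4 + 8.013 = 20.413 ≈ 20.4 °C.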